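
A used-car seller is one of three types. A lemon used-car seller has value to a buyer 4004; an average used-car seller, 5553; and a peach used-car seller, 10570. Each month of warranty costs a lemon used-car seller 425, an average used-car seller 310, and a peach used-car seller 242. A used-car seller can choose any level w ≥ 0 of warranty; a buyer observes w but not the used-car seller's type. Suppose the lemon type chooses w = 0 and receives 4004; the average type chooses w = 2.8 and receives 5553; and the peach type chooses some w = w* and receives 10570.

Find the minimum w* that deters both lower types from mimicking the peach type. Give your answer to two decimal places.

Lemon type (on-path payoff 4004) won't mimic when 4004 ≥ 10570 − 425·w*, i.e. w* ≥ 15.45.
Average type (on-path payoff 5553 − 310×2.8 = 4685) won't mimic when 4685 ≥ 10570 − 310·w*, i.e. w* ≥ 18.98.
Both must hold, so w* = max(15.45, 18.98) = 18.98. The average type's constraint binds.

18.98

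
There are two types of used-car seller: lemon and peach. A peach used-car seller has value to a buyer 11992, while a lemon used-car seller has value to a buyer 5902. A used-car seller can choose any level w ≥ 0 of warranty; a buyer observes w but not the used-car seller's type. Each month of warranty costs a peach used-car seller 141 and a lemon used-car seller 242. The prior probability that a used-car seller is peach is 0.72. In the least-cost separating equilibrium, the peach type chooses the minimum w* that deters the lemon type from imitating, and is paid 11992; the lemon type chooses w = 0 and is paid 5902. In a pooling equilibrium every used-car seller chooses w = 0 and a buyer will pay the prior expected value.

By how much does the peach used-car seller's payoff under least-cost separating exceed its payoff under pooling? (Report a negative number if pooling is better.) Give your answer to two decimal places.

-1843.11

Least-cost separating signal: w* solves 5902 = 11992 − 242·w*, so w* = (11992 − 5902)/242 ≈ 25.1653.
Peach type's separating payoff: 11992 − 141 × w* = 11992 − 141 × (11992 − 5902)/242 = 11992 − 858690/242 ≈ 8443.6942.
Pooling payoff: 0.72 × 11992 + 0.28 × 5902 = 10286.8.
Difference: 8443.6942 − 10286.8 = -1843.1058, i.e. -1843.11 to two decimal places.
The peach type would prefer the pooling outcome.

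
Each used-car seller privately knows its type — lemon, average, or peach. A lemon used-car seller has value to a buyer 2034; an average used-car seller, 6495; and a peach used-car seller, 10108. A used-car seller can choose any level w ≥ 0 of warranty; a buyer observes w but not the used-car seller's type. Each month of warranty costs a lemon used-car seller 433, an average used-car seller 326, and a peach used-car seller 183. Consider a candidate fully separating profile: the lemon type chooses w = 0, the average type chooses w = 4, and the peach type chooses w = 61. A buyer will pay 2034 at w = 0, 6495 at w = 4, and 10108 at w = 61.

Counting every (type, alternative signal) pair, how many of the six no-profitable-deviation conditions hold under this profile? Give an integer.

Peach (own payoff 10108 − 183×61 = -1055): to w=0 gives 2034 → profitable ✗; to w=4 gives 6495 − 183×4 = 5763 → profitable ✗.
Lemon (own payoff 2034): to w=4 gives 6495 − 433×4 = 4763 → profitable ✗; to w=61 gives 10108 − 433×61 = -16305 → no gain ✓.
Average (own payoff 6495 − 326×4 = 5191): to w=0 gives 2034 → no gain ✓; to w=61 gives 10108 − 326×61 = -9778 → no gain ✓.
3 of the 6 constraints hold; not an equilibrium.

3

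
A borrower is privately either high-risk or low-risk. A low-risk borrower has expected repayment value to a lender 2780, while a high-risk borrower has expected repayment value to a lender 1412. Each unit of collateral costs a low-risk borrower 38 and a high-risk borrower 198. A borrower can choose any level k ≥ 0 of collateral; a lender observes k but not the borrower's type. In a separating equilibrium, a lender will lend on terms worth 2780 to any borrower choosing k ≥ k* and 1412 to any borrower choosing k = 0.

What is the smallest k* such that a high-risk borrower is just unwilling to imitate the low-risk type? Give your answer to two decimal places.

6.91

A high-risk borrower choosing k = 0 receives 1412.
Imitating at k* instead would pay 2780 at cost 198·k*, netting 2780 − 198·k*.
Indifference: 1412 = 2780 − 198·k*, so k* = (2780 − 1412) / 198 ≈ 6.91.
At k* the high-risk type's incentive constraint just binds; the low-risk type strictly prefers k* since its per-unit cost is lower.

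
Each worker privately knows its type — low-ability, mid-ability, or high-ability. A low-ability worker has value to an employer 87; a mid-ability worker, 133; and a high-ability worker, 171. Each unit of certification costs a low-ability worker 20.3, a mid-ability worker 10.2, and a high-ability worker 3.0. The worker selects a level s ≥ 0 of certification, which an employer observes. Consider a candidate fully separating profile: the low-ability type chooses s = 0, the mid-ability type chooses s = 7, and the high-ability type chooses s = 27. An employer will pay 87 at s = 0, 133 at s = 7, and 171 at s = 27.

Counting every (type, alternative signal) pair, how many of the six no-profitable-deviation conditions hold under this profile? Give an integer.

Mid-ability (own payoff 133 − 10.2×7 = 61.6): to s=0 gives 87 → profitable ✗; to s=27 gives 171 − 10.2×27 = -104.4 → no gain ✓.
Low-ability (own payoff 87): to s=7 gives 133 − 20.3×7 = -9.1 → no gain ✓; to s=27 gives 171 − 20.3×27 = -377.1 → no gain ✓.
High-ability (own payoff 171 − 3.0×27 = 90): to s=0 gives 87 → no gain ✓; to s=7 gives 133 − 3.0×7 = 112 → profitable ✗.
4 of the 6 constraints hold; not an equilibrium.

4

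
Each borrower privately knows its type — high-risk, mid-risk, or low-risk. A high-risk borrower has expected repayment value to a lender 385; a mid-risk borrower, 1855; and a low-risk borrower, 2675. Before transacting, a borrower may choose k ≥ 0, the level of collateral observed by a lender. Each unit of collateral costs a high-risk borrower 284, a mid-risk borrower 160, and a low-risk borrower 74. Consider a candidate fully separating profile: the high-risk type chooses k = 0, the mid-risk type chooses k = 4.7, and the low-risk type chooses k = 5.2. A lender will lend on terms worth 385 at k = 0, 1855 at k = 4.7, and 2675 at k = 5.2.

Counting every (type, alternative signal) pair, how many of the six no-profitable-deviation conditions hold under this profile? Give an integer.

Low-risk (own payoff 2675 − 74×5.2 = 2290.2): to k=0 gives 385 → no gain ✓; to k=4.7 gives 1855 − 74×4.7 = 1507.2 → no gain ✓.
High-risk (own payoff 385): to k=4.7 gives 1855 − 284×4.7 = 520.2 → profitable ✗; to k=5.2 gives 2675 − 284×5.2 = 1198.2 → profitable ✗.
Mid-risk (own payoff 1855 − 160×4.7 = 1103): to k=0 gives 385 → no gain ✓; to k=5.2 gives 2675 − 160×5.2 = 1843 → profitable ✗.
3 of the 6 constraints hold; not an equilibrium.

3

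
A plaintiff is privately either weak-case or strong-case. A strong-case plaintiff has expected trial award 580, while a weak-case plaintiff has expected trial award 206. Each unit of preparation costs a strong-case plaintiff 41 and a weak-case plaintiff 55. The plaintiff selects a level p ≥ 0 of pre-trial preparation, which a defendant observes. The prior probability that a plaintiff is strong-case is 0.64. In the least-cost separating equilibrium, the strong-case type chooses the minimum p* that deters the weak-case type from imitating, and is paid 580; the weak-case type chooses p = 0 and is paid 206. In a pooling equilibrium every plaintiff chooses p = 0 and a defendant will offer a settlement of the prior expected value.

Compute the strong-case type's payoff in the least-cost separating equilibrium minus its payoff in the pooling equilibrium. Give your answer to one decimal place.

Least-cost separating signal: p* solves 206 = 580 − 55·p*, so p* = (580 − 206)/55 = 6.8.
Strong-case type's separating payoff: 580 − 41 × p* = 580 − 41 × (580 − 206)/55 = 580 − 15334/55 = 301.2.
Pooling payoff: 0.64 × 580 + 0.36 × 206 = 445.36.
Difference: 301.2 − 445.36 = -144.16, i.e. -144.2 to one decimal place.
The strong-case type would prefer the pooling outcome.

-144.2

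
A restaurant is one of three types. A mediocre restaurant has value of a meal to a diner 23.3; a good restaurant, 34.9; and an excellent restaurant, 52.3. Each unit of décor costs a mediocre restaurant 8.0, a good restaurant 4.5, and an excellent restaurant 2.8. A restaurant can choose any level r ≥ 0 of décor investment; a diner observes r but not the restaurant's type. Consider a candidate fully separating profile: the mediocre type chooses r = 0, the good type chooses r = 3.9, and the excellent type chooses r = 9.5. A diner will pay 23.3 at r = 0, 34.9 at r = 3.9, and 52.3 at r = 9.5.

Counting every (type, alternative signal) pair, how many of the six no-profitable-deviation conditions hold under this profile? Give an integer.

Excellent (own payoff 52.3 − 2.8×9.5 = 25.7): to r=0 gives 23.3 → no gain ✓; to r=3.9 gives 34.9 − 2.8×3.9 = 23.98 → no gain ✓.
Mediocre (own payoff 23.3): to r=3.9 gives 34.9 − 8.0×3.9 = 3.7 → no gain ✓; to r=9.5 gives 52.3 − 8.0×9.5 = -23.7 → no gain ✓.
Good (own payoff 34.9 − 4.5×3.9 = 17.35): to r=0 gives 23.3 → profitable ✗; to r=9.5 gives 52.3 − 4.5×9.5 = 9.55 → no gain ✓.
5 of the 6 constraints hold; not an equilibrium.

5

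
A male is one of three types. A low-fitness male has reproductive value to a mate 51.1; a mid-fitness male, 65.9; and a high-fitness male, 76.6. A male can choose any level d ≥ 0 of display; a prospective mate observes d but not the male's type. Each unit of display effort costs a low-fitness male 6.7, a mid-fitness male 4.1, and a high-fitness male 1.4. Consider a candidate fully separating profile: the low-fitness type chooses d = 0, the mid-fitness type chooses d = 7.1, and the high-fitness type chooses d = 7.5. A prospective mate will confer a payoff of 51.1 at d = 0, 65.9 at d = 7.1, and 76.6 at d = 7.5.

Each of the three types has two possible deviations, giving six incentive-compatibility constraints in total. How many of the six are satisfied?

4

High-fitness (own payoff 76.6 − 1.4×7.5 = 66.1): to d=0 gives 51.1 → no gain ✓; to d=7.1 gives 65.9 − 1.4×7.1 = 55.96 → no gain ✓.
Low-fitness (own payoff 51.1): to d=7.1 gives 65.9 − 6.7×7.1 = 18.33 → no gain ✓; to d=7.5 gives 76.6 − 6.7×7.5 = 26.35 → no gain ✓.
Mid-fitness (own payoff 65.9 − 4.1×7.1 = 36.79): to d=0 gives 51.1 → profitable ✗; to d=7.5 gives 76.6 − 4.1×7.5 = 45.85 → profitable ✗.
4 of the 6 constraints hold; not an equilibrium.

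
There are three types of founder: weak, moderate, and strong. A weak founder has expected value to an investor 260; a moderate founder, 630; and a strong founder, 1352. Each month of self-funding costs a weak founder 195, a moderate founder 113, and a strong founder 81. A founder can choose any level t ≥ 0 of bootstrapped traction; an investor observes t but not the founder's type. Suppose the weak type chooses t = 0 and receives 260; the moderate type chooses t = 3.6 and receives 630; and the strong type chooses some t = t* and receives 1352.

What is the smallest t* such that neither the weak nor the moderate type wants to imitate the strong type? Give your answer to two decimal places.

Moderate type (on-path payoff 630 − 113×3.6 = 223.2) won't mimic when 223.2 ≥ 1352 − 113·t*, i.e. t* ≥ 9.99.
Weak type (on-path payoff 260) won't mimic when 260 ≥ 1352 − 195·t*, i.e. t* ≥ 5.60.
Both must hold, so t* = max(5.60, 9.99) = 9.99. The moderate type's constraint binds.

9.99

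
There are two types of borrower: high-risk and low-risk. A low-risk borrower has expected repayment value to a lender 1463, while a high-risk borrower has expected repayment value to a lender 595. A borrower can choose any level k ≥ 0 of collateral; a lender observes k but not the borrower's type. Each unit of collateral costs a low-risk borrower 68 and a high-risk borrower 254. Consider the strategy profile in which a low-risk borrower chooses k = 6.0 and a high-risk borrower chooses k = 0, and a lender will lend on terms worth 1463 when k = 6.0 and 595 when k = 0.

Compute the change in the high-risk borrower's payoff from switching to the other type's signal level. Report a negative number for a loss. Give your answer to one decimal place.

-656.0

Playing k = 0 the high-risk borrower receives 595.
Deviating to k = 6.0 brings payment 1463 at cost 254 × 6.0 = 1524, netting -61.
Gain from deviating: -61 − 595 = -656.0.
The gain is negative, so the high-risk type's incentive-compatibility constraint is satisfied.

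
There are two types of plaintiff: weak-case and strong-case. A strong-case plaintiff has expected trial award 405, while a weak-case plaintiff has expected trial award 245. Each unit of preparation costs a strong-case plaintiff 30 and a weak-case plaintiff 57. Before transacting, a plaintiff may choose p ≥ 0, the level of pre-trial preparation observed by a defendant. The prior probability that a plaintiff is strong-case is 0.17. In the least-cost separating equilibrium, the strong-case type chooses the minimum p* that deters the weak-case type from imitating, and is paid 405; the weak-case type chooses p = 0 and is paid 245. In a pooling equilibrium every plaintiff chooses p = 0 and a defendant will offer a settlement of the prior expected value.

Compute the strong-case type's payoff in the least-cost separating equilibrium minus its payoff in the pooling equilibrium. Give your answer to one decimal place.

Least-cost separating signal: p* solves 245 = 405 − 57·p*, so p* = (405 − 245)/57 ≈ 2.8070.
Strong-case type's separating payoff: 405 − 30 × p* = 405 − 30 × (405 − 245)/57 = 405 − 4800/57 ≈ 320.789.
Pooling payoff: 0.17 × 405 + 0.83 × 245 = 272.2.
Difference: 320.789 − 272.2 = 48.589, i.e. 48.6 to one decimal place.
The strong-case type prefers to separate.

48.6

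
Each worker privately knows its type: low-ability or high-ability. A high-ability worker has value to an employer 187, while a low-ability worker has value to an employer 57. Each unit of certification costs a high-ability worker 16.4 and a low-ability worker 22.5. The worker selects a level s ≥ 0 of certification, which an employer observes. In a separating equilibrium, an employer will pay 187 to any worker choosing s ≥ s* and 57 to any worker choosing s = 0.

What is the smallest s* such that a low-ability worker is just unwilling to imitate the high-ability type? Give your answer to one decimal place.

A low-ability worker choosing s = 0 receives 57.
Imitating at s* instead would pay 187 at cost 22.5·s*, netting 187 − 22.5·s*.
Indifference: 57 = 187 − 22.5·s*, so s* = (187 − 57) / 22.5 ≈ 5.8.
At s* the low-ability type's incentive constraint just binds; the high-ability type strictly prefers s* since its per-unit cost is lower.

5.8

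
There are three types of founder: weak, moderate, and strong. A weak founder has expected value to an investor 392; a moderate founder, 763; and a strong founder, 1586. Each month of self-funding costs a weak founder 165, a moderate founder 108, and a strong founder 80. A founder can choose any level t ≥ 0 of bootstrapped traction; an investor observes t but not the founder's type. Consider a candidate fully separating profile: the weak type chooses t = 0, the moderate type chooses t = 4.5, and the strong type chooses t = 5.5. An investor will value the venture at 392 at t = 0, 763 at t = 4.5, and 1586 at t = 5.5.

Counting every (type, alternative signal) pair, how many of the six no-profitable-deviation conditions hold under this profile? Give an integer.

3

Moderate (own payoff 763 − 108×4.5 = 277): to t=0 gives 392 → profitable ✗; to t=5.5 gives 1586 − 108×5.5 = 992 → profitable ✗.
Weak (own payoff 392): to t=4.5 gives 763 − 165×4.5 = 20.5 → no gain ✓; to t=5.5 gives 1586 − 165×5.5 = 678.5 → profitable ✗.
Strong (own payoff 1586 − 80×5.5 = 1146): to t=0 gives 392 → no gain ✓; to t=4.5 gives 763 − 80×4.5 = 403 → no gain ✓.
3 of the 6 constraints hold; not an equilibrium.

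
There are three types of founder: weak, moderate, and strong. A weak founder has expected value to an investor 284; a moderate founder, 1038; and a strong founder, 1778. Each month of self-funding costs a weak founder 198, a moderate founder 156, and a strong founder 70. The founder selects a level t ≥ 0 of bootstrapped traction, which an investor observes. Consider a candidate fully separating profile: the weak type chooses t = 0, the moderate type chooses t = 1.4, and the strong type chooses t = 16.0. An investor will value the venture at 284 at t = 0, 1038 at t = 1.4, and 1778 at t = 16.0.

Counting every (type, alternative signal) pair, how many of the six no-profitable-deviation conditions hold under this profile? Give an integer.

4

Weak (own payoff 284): to t=1.4 gives 1038 − 198×1.4 = 760.8 → profitable ✗; to t=16.0 gives 1778 − 198×16.0 = -1390 → no gain ✓.
Strong (own payoff 1778 − 70×16.0 = 658): to t=0 gives 284 → no gain ✓; to t=1.4 gives 1038 − 70×1.4 = 940 → profitable ✗.
Moderate (own payoff 1038 − 156×1.4 = 819.6): to t=0 gives 284 → no gain ✓; to t=16.0 gives 1778 − 156×16.0 = -718 → no gain ✓.
4 of the 6 constraints hold; not an equilibrium.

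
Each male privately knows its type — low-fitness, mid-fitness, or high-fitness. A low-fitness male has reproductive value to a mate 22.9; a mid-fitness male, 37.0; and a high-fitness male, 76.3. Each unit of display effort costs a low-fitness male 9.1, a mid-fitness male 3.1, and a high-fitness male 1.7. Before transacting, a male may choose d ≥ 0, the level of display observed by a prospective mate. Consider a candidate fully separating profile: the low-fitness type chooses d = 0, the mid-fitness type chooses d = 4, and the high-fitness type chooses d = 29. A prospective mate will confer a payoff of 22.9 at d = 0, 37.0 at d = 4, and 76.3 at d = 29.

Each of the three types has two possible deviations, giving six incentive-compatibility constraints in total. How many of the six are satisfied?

5

Mid-fitness (own payoff 37.0 − 3.1×4 = 24.6): to d=0 gives 22.9 → no gain ✓; to d=29 gives 76.3 − 3.1×29 = -13.6 → no gain ✓.
High-fitness (own payoff 76.3 − 1.7×29 = 27): to d=0 gives 22.9 → no gain ✓; to d=4 gives 37.0 − 1.7×4 = 30.2 → profitable ✗.
Low-fitness (own payoff 22.9): to d=4 gives 37.0 − 9.1×4 = 0.6 → no gain ✓; to d=29 gives 76.3 − 9.1×29 = -187.6 → no gain ✓.
5 of the 6 constraints hold; not an equilibrium.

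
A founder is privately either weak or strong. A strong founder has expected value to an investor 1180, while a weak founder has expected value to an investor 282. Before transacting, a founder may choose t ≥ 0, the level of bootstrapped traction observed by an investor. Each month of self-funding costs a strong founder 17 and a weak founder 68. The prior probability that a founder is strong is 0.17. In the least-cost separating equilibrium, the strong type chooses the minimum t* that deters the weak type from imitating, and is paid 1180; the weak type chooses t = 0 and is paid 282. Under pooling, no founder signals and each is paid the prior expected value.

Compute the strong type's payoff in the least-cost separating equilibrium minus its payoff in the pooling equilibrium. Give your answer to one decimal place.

Least-cost separating signal: t* solves 282 = 1180 − 68·t*, so t* = (1180 − 282)/68 ≈ 13.2059.
Strong type's separating payoff: 1180 − 17 × t* = 1180 − 17 × (1180 − 282)/68 = 1180 − 15266/68 = 955.5.
Pooling payoff: 0.17 × 1180 + 0.83 × 282 = 434.66.
Difference: 955.5 − 434.66 = 520.84, i.e. 520.8 to one decimal place.
The strong type prefers to separate.

520.8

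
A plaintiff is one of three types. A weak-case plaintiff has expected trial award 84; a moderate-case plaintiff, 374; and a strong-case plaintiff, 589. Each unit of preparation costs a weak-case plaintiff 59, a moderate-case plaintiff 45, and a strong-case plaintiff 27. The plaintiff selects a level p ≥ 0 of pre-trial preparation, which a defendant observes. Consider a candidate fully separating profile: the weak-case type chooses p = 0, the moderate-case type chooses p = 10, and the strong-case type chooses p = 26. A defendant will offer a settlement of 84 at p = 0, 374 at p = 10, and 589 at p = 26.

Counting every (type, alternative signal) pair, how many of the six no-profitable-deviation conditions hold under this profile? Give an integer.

Strong-case (own payoff 589 − 27×26 = -113): to p=0 gives 84 → profitable ✗; to p=10 gives 374 − 27×10 = 104 → profitable ✗.
Weak-case (own payoff 84): to p=10 gives 374 − 59×10 = -216 → no gain ✓; to p=26 gives 589 − 59×26 = -945 → no gain ✓.
Moderate-case (own payoff 374 − 45×10 = -76): to p=0 gives 84 → profitable ✗; to p=26 gives 589 − 45×26 = -581 → no gain ✓.
3 of the 6 constraints hold; not an equilibrium.

3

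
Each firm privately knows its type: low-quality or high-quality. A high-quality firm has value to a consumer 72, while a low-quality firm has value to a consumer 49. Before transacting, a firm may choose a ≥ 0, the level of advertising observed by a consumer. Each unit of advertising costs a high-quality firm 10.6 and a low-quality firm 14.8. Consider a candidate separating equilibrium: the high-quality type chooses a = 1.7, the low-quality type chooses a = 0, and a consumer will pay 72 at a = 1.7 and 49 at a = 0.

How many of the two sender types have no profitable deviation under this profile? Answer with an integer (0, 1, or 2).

Low-quality type: stay at 0 → 49; mimic → 72 − 14.8 × 1.7 = 46.84. IC holds (49 ≥ 46.84).
High-quality type: signal → 72 − 10.6 × 1.7 = 53.98; deviate to 0 → 49. IC holds (53.98 ≥ 49).
2 of 2 constraints hold, so this is a separating equilibrium.

2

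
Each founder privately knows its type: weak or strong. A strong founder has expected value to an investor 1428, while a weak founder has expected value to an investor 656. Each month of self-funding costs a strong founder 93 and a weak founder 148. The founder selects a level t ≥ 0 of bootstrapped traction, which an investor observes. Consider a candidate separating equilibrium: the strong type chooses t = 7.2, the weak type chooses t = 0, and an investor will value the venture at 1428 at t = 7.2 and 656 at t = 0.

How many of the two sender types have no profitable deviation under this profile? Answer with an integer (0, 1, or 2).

2

Weak type: stay at 0 → 656; mimic → 1428 − 148 × 7.2 = 362.4. IC holds (656 ≥ 362.4).
Strong type: signal → 1428 − 93 × 7.2 = 758.4; deviate to 0 → 656. IC holds (758.4 ≥ 656).
2 of 2 constraints hold, so this is a separating equilibrium.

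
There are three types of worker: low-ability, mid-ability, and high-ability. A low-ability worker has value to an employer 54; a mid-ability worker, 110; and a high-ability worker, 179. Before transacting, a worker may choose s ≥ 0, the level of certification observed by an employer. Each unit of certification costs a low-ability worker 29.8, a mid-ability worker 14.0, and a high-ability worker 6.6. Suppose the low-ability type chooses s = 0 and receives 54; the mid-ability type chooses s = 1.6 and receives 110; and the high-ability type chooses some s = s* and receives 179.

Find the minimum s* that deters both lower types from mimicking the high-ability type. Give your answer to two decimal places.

6.53

Low-ability type (on-path payoff 54) won't mimic when 54 ≥ 179 − 29.8·s*, i.e. s* ≥ 4.19.
Mid-ability type (on-path payoff 110 − 14.0×1.6 = 87.6) won't mimic when 87.6 ≥ 179 − 14.0·s*, i.e. s* ≥ 6.53.
Both must hold, so s* = max(4.19, 6.53) = 6.53. The mid-ability type's constraint binds.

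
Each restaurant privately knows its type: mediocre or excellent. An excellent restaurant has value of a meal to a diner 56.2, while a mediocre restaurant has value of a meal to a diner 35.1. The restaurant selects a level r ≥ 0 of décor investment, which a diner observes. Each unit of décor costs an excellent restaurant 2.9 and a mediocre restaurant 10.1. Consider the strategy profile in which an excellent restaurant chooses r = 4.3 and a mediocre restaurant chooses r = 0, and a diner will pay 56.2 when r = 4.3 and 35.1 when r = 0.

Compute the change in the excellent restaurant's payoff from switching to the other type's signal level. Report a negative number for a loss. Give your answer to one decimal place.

-8.6

Playing r = 4.3 the excellent restaurant receives 56.2 − 2.9 × 4.3 = 43.73.
Deviating to r = 0 yields 35.1 instead.
Gain from deviating: 35.1 − 43.73 = -8.63, i.e. -8.6 to one decimal place.
The gain is negative, so the excellent type's incentive-compatibility constraint is satisfied.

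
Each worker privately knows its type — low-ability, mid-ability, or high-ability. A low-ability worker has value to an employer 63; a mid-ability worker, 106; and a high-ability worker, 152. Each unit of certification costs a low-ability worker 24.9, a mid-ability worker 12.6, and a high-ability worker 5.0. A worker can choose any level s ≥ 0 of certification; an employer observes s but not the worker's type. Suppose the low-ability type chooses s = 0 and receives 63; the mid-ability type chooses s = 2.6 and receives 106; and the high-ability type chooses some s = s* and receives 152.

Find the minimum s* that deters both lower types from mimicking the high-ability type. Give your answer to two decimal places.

Mid-ability type (on-path payoff 106 − 12.6×2.6 = 73.24) won't mimic when 73.24 ≥ 152 − 12.6·s*, i.e. s* ≥ 6.25.
Low-ability type (on-path payoff 63) won't mimic when 63 ≥ 152 − 24.9·s*, i.e. s* ≥ 3.57.
Both must hold, so s* = max(3.57, 6.25) = 6.25. The mid-ability type's constraint binds.

6.25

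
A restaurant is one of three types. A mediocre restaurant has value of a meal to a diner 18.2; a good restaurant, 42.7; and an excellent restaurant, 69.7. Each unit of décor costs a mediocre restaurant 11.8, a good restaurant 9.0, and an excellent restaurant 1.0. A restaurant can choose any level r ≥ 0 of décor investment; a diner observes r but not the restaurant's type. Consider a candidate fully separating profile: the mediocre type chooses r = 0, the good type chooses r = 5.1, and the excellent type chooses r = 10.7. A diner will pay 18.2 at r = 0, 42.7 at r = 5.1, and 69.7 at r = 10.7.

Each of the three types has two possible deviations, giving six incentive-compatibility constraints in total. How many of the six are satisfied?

Excellent (own payoff 69.7 − 1.0×10.7 = 59): to r=0 gives 18.2 → no gain ✓; to r=5.1 gives 42.7 − 1.0×5.1 = 37.6 → no gain ✓.
Mediocre (own payoff 18.2): to r=5.1 gives 42.7 − 11.8×5.1 = -17.48 → no gain ✓; to r=10.7 gives 69.7 − 11.8×10.7 = -56.56 → no gain ✓.
Good (own payoff 42.7 − 9.0×5.1 = -3.2): to r=0 gives 18.2 → profitable ✗; to r=10.7 gives 69.7 − 9.0×10.7 = -26.6 → no gain ✓.
5 of the 6 constraints hold; not an equilibrium.

5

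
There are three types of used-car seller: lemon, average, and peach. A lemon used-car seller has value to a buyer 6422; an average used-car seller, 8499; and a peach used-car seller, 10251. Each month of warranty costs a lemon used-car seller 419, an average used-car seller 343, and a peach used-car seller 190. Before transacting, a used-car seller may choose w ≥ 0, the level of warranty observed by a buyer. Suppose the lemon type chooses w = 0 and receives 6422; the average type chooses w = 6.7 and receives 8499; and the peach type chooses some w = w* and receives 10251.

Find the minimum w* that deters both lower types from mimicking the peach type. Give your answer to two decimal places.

Average type (on-path payoff 8499 − 343×6.7 = 6200.9) won't mimic when 6200.9 ≥ 10251 − 343·w*, i.e. w* ≥ 11.81.
Lemon type (on-path payoff 6422) won't mimic when 6422 ≥ 10251 − 419·w*, i.e. w* ≥ 9.14.
Both must hold, so w* = max(9.14, 11.81) = 11.81. The average type's constraint binds.

11.81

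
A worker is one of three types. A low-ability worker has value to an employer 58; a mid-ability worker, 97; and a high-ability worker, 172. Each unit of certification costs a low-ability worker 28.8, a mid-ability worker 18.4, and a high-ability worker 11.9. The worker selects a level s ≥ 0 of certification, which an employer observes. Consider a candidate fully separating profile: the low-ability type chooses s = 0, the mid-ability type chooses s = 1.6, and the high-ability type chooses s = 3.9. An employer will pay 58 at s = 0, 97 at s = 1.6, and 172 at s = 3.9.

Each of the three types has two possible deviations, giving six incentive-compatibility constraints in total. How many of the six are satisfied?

High-ability (own payoff 172 − 11.9×3.9 = 125.59): to s=0 gives 58 → no gain ✓; to s=1.6 gives 97 − 11.9×1.6 = 77.96 → no gain ✓.
Mid-ability (own payoff 97 − 18.4×1.6 = 67.56): to s=0 gives 58 → no gain ✓; to s=3.9 gives 172 − 18.4×3.9 = 100.24 → profitable ✗.
Low-ability (own payoff 58): to s=1.6 gives 97 − 28.8×1.6 = 50.92 → no gain ✓; to s=3.9 gives 172 − 28.8×3.9 = 59.68 → profitable ✗.
4 of the 6 constraints hold; not an equilibrium.

4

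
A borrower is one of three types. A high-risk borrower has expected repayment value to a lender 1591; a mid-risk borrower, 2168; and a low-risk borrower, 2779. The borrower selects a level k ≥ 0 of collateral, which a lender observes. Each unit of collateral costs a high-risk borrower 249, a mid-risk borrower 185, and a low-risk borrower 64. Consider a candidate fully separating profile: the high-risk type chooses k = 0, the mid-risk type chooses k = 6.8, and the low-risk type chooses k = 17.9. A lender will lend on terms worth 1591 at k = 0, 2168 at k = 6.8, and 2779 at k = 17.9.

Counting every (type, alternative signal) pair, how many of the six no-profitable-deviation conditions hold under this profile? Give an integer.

Low-risk (own payoff 2779 − 64×17.9 = 1633.4): to k=0 gives 1591 → no gain ✓; to k=6.8 gives 2168 − 64×6.8 = 1732.8 → profitable ✗.
Mid-risk (own payoff 2168 − 185×6.8 = 910): to k=0 gives 1591 → profitable ✗; to k=17.9 gives 2779 − 185×17.9 = -532.5 → no gain ✓.
High-risk (own payoff 1591): to k=6.8 gives 2168 − 249×6.8 = 474.8 → no gain ✓; to k=17.9 gives 2779 − 249×17.9 = -1678.1 → no gain ✓.
4 of the 6 constraints hold; not an equilibrium.

4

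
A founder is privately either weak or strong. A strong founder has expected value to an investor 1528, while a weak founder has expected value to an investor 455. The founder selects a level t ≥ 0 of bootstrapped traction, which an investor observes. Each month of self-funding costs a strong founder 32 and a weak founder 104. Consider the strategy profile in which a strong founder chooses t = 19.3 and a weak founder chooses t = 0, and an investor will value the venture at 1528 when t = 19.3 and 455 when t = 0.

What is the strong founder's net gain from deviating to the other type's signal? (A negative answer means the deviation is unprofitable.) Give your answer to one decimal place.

-455.4

Playing t = 19.3 the strong founder receives 1528 − 32 × 19.3 = 910.4.
Deviating to t = 0 yields 455 instead.
Gain from deviating: 455 − 910.4 = -455.4.
The gain is negative, so the strong type's incentive-compatibility constraint is satisfied.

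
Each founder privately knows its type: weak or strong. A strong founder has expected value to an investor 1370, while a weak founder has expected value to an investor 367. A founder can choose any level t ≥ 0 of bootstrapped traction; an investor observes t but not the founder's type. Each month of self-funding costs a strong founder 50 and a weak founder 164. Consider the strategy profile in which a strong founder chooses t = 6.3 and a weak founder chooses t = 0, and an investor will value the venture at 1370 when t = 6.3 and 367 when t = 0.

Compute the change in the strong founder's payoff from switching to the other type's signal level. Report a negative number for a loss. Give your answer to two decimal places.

-688.00

Playing t = 6.3 the strong founder receives 1370 − 50 × 6.3 = 1055.
Deviating to t = 0 yields 367 instead.
Gain from deviating: 367 − 1055 = -688.00.
The gain is negative, so the strong type's incentive-compatibility constraint is satisfied.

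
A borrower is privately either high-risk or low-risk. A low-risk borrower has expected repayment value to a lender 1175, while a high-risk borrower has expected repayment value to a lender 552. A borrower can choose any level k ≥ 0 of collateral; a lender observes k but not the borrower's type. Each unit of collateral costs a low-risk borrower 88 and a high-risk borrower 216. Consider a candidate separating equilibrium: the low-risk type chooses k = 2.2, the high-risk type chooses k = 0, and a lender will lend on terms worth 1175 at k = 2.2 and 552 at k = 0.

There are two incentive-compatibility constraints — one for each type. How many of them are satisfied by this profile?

1

Low-risk type: signal → 1175 − 88 × 2.2 = 981.4; deviate to 0 → 552. IC holds (981.4 ≥ 552).
High-risk type: stay at 0 → 552; mimic → 1175 − 216 × 2.2 = 699.8. IC fails (552 < 699.8).
1 of 2 constraints hold, so this profile is not an equilibrium.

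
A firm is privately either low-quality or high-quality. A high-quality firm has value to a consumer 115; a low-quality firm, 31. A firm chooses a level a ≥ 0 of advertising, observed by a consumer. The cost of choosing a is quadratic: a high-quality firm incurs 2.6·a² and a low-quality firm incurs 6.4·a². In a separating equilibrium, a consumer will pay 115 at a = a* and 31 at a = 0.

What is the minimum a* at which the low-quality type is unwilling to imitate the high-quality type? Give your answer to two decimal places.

The low-quality type at a = 0 receives 31; imitating at a* yields 115 − 6.4·a*².
Indifference: 31 = 115 − 6.4·a*², so a*² = (115 − 31) / 6.4 = 13.125.
a* = √13.125 ≈ 3.62.

3.62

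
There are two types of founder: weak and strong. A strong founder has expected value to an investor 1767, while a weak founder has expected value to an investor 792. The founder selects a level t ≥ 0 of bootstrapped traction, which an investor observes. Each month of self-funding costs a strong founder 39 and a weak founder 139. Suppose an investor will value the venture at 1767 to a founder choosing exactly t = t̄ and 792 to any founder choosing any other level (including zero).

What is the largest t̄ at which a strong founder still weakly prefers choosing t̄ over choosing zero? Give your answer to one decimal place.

Choosing t̄ yields the strong type 1767 − 39·t̄; choosing zero yields 792.
The strong type is indifferent at 1767 − 39·t̄ = 792, i.e. t̄ = (1767 − 792) / 39 = 25.0.
For any t̄ above 25.0 the strong type would rather pool at zero, so separation collapses.

25.0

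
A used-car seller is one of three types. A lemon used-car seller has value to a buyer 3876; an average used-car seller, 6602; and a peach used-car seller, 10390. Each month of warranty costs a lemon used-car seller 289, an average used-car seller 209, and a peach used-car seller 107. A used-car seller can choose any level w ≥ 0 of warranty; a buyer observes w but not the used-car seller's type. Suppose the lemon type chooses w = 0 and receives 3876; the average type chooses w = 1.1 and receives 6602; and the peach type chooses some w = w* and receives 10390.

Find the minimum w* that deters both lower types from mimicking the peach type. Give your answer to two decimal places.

22.54

Lemon type (on-path payoff 3876) won't mimic when 3876 ≥ 10390 − 289·w*, i.e. w* ≥ 22.54.
Average type (on-path payoff 6602 − 209×1.1 = 6372.1) won't mimic when 6372.1 ≥ 10390 − 209·w*, i.e. w* ≥ 19.22.
Both must hold, so w* = max(22.54, 19.22) = 22.54. The lemon type's constraint binds.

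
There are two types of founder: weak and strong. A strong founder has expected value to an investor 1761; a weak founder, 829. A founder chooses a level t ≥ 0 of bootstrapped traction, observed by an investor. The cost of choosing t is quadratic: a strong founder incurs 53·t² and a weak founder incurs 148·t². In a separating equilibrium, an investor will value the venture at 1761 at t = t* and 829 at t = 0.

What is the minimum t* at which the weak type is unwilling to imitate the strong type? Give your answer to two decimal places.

2.51

The weak type at t = 0 receives 829; imitating at t* yields 1761 − 148·t*².
Indifference: 829 = 1761 − 148·t*², so t*² = (1761 − 829) / 148 ≈ 6.2973.
t* = √6.2973 ≈ 2.51.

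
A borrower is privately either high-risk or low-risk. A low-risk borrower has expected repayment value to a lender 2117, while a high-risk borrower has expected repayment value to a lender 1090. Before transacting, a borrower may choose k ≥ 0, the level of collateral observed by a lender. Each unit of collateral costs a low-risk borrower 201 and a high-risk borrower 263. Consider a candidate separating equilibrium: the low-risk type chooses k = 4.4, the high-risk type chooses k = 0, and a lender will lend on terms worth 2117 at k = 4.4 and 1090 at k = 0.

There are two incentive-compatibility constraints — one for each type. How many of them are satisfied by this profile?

2

Low-risk type: signal → 2117 − 201 × 4.4 = 1232.6; deviate to 0 → 1090. IC holds (1232.6 ≥ 1090).
High-risk type: stay at 0 → 1090; mimic → 2117 − 263 × 4.4 = 959.8. IC holds (1090 ≥ 959.8).
2 of 2 constraints hold, so this is a separating equilibrium.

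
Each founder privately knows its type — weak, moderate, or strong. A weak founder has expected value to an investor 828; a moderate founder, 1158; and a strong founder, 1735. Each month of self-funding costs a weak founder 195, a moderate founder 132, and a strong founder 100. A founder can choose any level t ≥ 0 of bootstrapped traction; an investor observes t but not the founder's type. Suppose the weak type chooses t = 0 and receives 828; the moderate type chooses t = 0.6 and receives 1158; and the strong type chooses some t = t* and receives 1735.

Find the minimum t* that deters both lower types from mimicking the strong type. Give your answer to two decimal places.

4.97

Moderate type (on-path payoff 1158 − 132×0.6 = 1078.8) won't mimic when 1078.8 ≥ 1735 − 132·t*, i.e. t* ≥ 4.97.
Weak type (on-path payoff 828) won't mimic when 828 ≥ 1735 − 195·t*, i.e. t* ≥ 4.65.
Both must hold, so t* = max(4.65, 4.97) = 4.97. The moderate type's constraint binds.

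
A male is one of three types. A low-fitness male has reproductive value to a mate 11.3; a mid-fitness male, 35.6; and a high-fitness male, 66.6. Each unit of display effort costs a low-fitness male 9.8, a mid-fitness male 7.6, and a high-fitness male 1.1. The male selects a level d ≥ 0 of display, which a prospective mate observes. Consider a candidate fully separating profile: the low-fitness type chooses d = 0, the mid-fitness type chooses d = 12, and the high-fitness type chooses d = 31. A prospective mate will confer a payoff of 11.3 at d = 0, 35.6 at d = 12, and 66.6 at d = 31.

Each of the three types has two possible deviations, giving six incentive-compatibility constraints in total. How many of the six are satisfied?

Mid-fitness (own payoff 35.6 − 7.6×12 = -55.6): to d=0 gives 11.3 → profitable ✗; to d=31 gives 66.6 − 7.6×31 = -169 → no gain ✓.
High-fitness (own payoff 66.6 − 1.1×31 = 32.5): to d=0 gives 11.3 → no gain ✓; to d=12 gives 35.6 − 1.1×12 = 22.4 → no gain ✓.
Low-fitness (own payoff 11.3): to d=12 gives 35.6 − 9.8×12 = -82 → no gain ✓; to d=31 gives 66.6 − 9.8×31 = -237.2 → no gain ✓.
5 of the 6 constraints hold; not an equilibrium.

5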